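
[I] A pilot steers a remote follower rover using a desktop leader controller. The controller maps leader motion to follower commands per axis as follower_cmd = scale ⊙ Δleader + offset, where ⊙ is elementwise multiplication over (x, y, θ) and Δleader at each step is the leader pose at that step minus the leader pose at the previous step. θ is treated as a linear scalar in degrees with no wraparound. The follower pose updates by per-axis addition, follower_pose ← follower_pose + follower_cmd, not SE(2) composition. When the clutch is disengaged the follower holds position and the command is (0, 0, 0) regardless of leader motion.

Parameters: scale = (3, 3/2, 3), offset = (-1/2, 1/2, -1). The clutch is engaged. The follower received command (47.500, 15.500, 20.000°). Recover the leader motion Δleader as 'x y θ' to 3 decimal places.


16.000 10.000 7.000

axis x: (47.500 − -1/2) / (3) = 16.000
axis y: (15.500 − 1/2) / (3/2) = 10.000
axis θ: (20.000 − -1) / (3) = 7.000


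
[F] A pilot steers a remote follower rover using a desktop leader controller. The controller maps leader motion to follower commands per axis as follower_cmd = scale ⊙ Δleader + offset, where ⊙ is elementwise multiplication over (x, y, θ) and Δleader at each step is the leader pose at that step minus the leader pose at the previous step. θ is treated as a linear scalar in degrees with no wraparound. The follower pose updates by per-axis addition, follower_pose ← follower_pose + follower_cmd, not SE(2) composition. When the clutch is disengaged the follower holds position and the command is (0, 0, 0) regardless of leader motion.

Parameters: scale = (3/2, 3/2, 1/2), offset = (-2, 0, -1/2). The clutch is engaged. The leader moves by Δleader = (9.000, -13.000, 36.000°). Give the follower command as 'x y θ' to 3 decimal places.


axis x: 3/2·9.000 + -2 = 11.500
axis y: 3/2·-13.000 + 0 = -19.500
axis θ: 1/2·36.000 + -1/2 = 17.500

11.500 -19.500 17.500


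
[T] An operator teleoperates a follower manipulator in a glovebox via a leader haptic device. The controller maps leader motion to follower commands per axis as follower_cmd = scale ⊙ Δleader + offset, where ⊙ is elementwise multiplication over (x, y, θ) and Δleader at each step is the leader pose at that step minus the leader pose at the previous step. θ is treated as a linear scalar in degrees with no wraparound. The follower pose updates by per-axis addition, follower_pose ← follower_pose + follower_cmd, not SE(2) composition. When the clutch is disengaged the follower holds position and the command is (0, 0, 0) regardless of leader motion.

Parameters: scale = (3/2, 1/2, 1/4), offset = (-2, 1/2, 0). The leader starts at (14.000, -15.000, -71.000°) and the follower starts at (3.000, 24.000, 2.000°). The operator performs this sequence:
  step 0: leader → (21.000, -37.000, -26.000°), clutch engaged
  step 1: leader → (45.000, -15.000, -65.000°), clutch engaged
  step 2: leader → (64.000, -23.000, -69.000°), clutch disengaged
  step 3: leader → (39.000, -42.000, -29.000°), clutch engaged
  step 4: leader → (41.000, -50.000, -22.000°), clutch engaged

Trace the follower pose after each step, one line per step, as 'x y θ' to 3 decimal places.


11.500 13.500 13.250
45.500 25.000 3.500
45.500 25.000 3.500
6.000 16.000 13.500
7.000 12.500 15.250

step 0: Δleader=(7.000, -22.000, 45.000°), engaged; cmd=(8.500, -10.500, 11.250°) → follower=(11.500, 13.500, 13.250°)
step 1: Δleader=(24.000, 22.000, -39.000°), engaged; cmd=(34.000, 11.500, -9.750°) → follower=(45.500, 25.000, 3.500°)
step 2: Δleader=(19.000, -8.000, -4.000°), disengaged; cmd=(0,0,0) → follower holds at (45.500, 25.000, 3.500°)
step 3: Δleader=(-25.000, -19.000, 40.000°), engaged; cmd=(-39.500, -9.000, 10.000°) → follower=(6.000, 16.000, 13.500°)
step 4: Δleader=(2.000, -8.000, 7.000°), engaged; cmd=(1.000, -3.500, 1.750°) → follower=(7.000, 12.500, 15.250°)


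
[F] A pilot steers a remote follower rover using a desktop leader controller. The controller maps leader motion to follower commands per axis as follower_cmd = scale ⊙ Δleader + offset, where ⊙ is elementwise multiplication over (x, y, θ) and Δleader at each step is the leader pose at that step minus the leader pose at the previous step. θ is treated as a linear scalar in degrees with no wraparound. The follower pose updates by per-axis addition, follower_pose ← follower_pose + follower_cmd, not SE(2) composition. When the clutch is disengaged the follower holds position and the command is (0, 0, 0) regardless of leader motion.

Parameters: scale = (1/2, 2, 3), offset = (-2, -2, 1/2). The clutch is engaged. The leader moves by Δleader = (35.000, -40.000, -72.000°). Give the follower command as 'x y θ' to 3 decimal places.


axis x: 1/2·35.000 + -2 = 15.500
axis y: 2·-40.000 + -2 = -82.000
axis θ: 3·-72.000 + 1/2 = -215.500

15.500 -82.000 -215.500


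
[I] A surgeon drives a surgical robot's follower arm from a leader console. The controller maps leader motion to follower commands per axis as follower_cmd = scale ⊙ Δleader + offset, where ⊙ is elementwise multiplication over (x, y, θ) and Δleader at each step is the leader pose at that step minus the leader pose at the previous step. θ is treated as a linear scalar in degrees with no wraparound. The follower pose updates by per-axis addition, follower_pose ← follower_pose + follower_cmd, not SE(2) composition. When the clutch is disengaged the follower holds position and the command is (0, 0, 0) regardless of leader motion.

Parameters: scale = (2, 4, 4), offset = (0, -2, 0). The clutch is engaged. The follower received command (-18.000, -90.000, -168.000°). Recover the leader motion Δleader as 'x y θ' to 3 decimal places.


-9.000 -22.000 -42.000

axis x: (-18.000 − 0) / (2) = -9.000
axis y: (-90.000 − -2) / (4) = -22.000
axis θ: (-168.000 − 0) / (4) = -42.000


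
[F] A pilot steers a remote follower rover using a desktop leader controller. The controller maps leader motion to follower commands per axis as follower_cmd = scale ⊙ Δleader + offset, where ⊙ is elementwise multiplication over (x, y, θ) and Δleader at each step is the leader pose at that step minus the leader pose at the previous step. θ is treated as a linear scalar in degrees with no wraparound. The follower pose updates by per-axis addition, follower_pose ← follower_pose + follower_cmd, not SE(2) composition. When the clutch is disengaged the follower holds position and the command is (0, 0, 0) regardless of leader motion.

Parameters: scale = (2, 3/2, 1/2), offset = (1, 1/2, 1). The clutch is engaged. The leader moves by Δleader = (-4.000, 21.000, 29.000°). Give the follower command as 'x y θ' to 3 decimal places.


axis x: 2·-4.000 + 1 = -7.000
axis y: 3/2·21.000 + 1/2 = 32.000
axis θ: 1/2·29.000 + 1 = 15.500

-7.000 32.000 15.500


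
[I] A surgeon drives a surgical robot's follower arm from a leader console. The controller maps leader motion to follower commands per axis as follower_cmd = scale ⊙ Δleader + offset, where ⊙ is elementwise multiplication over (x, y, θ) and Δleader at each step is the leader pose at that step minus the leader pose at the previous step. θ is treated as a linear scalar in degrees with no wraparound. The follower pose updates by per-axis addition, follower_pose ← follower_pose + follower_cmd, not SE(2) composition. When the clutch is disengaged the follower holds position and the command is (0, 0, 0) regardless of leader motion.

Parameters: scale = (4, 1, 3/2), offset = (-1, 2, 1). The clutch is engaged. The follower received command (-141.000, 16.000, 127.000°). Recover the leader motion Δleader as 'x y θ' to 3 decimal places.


axis x: (-141.000 − -1) / (4) = -35.000
axis y: (16.000 − 2) / (1) = 14.000
axis θ: (127.000 − 1) / (3/2) = 84.000

-35.000 14.000 84.000


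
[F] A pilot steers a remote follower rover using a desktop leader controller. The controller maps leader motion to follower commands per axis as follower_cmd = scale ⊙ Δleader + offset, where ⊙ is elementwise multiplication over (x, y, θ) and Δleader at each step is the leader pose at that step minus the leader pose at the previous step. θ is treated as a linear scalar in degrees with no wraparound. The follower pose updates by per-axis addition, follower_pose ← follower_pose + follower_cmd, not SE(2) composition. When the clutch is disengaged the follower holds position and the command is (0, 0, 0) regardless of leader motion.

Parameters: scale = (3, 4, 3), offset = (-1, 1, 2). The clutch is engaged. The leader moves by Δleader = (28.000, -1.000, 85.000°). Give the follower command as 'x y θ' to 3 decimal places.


axis x: 3·28.000 + -1 = 83.000
axis y: 4·-1.000 + 1 = -3.000
axis θ: 3·85.000 + 2 = 257.000

83.000 -3.000 257.000


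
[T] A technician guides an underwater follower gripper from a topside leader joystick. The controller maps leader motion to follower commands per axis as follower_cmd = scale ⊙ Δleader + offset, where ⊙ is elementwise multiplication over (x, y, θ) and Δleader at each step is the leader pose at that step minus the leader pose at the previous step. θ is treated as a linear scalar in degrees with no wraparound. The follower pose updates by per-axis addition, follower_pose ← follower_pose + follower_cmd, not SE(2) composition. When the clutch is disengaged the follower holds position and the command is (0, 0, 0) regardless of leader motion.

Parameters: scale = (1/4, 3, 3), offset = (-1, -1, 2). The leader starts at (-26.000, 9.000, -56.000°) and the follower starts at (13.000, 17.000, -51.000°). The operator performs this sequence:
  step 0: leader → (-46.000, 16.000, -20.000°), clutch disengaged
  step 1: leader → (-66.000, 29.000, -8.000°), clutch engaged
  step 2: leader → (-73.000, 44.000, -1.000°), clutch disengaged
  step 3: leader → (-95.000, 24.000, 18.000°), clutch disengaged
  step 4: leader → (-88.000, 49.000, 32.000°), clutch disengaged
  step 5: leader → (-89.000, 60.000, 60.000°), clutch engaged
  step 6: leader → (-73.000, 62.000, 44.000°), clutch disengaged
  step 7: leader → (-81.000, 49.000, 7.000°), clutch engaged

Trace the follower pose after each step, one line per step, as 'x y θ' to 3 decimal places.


13.000 17.000 -51.000
7.000 55.000 -13.000
7.000 55.000 -13.000
7.000 55.000 -13.000
7.000 55.000 -13.000
5.750 87.000 73.000
5.750 87.000 73.000
2.750 47.000 -36.000

step 0: Δleader=(-20.000, 7.000, 36.000°), disengaged; cmd=(0,0,0) → follower holds at (13.000, 17.000, -51.000°)
step 1: Δleader=(-20.000, 13.000, 12.000°), engaged; cmd=(-6.000, 38.000, 38.000°) → follower=(7.000, 55.000, -13.000°)
step 2: Δleader=(-7.000, 15.000, 7.000°), disengaged; cmd=(0,0,0) → follower holds at (7.000, 55.000, -13.000°)
step 3: Δleader=(-22.000, -20.000, 19.000°), disengaged; cmd=(0,0,0) → follower holds at (7.000, 55.000, -13.000°)
step 4: Δleader=(7.000, 25.000, 14.000°), disengaged; cmd=(0,0,0) → follower holds at (7.000, 55.000, -13.000°)
step 5: Δleader=(-1.000, 11.000, 28.000°), engaged; cmd=(-1.250, 32.000, 86.000°) → follower=(5.750, 87.000, 73.000°)
step 6: Δleader=(16.000, 2.000, -16.000°), disengaged; cmd=(0,0,0) → follower holds at (5.750, 87.000, 73.000°)
step 7: Δleader=(-8.000, -13.000, -37.000°), engaged; cmd=(-3.000, -40.000, -109.000°) → follower=(2.750, 47.000, -36.000°)


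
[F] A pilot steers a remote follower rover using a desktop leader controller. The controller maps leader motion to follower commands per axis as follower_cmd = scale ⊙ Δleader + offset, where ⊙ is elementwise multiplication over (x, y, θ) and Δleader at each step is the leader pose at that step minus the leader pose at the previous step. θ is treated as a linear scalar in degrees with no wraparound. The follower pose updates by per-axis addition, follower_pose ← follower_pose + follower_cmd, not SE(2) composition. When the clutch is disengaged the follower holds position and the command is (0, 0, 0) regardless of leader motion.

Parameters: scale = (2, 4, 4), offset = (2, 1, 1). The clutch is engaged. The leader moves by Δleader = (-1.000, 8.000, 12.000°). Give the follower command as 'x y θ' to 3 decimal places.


0.000 33.000 49.000

axis x: 2·-1.000 + 2 = 0.000
axis y: 4·8.000 + 1 = 33.000
axis θ: 4·12.000 + 1 = 49.000


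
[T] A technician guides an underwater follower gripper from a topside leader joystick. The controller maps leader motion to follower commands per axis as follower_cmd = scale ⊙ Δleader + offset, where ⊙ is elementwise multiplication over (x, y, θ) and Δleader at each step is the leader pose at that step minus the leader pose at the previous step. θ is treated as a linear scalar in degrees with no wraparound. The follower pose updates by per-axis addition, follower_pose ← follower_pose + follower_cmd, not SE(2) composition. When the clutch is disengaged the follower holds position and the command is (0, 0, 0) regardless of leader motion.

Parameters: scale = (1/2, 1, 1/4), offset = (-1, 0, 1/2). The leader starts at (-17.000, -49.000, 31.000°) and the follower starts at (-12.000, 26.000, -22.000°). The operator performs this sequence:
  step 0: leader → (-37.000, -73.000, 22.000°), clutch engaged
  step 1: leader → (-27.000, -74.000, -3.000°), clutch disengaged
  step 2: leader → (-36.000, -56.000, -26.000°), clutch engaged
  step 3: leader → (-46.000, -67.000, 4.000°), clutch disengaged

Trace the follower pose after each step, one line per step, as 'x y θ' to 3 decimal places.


step 0: Δleader=(-20.000, -24.000, -9.000°), engaged; cmd=(-11.000, -24.000, -1.750°) → follower=(-23.000, 2.000, -23.750°)
step 1: Δleader=(10.000, -1.000, -25.000°), disengaged; cmd=(0,0,0) → follower holds at (-23.000, 2.000, -23.750°)
step 2: Δleader=(-9.000, 18.000, -23.000°), engaged; cmd=(-5.500, 18.000, -5.250°) → follower=(-28.500, 20.000, -29.000°)
step 3: Δleader=(-10.000, -11.000, 30.000°), disengaged; cmd=(0,0,0) → follower holds at (-28.500, 20.000, -29.000°)

-23.000 2.000 -23.750
-23.000 2.000 -23.750
-28.500 20.000 -29.000
-28.500 20.000 -29.000


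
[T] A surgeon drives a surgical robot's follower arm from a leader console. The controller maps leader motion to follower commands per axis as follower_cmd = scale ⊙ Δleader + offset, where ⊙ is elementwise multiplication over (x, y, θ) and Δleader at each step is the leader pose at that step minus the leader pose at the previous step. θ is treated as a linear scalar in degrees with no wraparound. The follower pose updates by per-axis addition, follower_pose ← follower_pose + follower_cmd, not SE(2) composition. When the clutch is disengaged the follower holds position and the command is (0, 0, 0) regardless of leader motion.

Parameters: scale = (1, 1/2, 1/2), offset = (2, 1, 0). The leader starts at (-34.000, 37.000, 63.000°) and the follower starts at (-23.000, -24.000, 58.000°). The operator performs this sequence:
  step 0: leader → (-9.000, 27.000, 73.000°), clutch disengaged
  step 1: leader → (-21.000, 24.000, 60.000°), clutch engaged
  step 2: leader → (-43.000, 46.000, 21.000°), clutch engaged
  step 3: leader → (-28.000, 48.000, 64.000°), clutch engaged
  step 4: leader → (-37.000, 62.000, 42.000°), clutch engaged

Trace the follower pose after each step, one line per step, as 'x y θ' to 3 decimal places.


-23.000 -24.000 58.000
-33.000 -24.500 51.500
-53.000 -12.500 32.000
-36.000 -10.500 53.500
-43.000 -2.500 42.500

step 0: Δleader=(25.000, -10.000, 10.000°), disengaged; cmd=(0,0,0) → follower holds at (-23.000, -24.000, 58.000°)
step 1: Δleader=(-12.000, -3.000, -13.000°), engaged; cmd=(-10.000, -0.500, -6.500°) → follower=(-33.000, -24.500, 51.500°)
step 2: Δleader=(-22.000, 22.000, -39.000°), engaged; cmd=(-20.000, 12.000, -19.500°) → follower=(-53.000, -12.500, 32.000°)
step 3: Δleader=(15.000, 2.000, 43.000°), engaged; cmd=(17.000, 2.000, 21.500°) → follower=(-36.000, -10.500, 53.500°)
step 4: Δleader=(-9.000, 14.000, -22.000°), engaged; cmd=(-7.000, 8.000, -11.000°) → follower=(-43.000, -2.500, 42.500°)


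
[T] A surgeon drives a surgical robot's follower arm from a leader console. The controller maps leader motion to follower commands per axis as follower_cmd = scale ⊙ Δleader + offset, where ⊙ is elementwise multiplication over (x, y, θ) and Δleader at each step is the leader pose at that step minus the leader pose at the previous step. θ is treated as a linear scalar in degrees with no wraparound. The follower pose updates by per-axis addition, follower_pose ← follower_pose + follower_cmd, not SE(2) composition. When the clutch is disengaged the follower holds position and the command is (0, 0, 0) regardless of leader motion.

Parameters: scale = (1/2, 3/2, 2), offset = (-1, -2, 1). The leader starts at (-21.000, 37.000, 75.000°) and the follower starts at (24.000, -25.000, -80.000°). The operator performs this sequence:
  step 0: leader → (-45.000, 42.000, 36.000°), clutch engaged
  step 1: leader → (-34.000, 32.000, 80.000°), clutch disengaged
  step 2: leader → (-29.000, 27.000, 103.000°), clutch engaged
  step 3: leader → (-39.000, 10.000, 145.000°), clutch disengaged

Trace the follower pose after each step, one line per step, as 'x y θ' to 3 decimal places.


step 0: Δleader=(-24.000, 5.000, -39.000°), engaged; cmd=(-13.000, 5.500, -77.000°) → follower=(11.000, -19.500, -157.000°)
step 1: Δleader=(11.000, -10.000, 44.000°), disengaged; cmd=(0,0,0) → follower holds at (11.000, -19.500, -157.000°)
step 2: Δleader=(5.000, -5.000, 23.000°), engaged; cmd=(1.500, -9.500, 47.000°) → follower=(12.500, -29.000, -110.000°)
step 3: Δleader=(-10.000, -17.000, 42.000°), disengaged; cmd=(0,0,0) → follower holds at (12.500, -29.000, -110.000°)

11.000 -19.500 -157.000
11.000 -19.500 -157.000
12.500 -29.000 -110.000
12.500 -29.000 -110.000


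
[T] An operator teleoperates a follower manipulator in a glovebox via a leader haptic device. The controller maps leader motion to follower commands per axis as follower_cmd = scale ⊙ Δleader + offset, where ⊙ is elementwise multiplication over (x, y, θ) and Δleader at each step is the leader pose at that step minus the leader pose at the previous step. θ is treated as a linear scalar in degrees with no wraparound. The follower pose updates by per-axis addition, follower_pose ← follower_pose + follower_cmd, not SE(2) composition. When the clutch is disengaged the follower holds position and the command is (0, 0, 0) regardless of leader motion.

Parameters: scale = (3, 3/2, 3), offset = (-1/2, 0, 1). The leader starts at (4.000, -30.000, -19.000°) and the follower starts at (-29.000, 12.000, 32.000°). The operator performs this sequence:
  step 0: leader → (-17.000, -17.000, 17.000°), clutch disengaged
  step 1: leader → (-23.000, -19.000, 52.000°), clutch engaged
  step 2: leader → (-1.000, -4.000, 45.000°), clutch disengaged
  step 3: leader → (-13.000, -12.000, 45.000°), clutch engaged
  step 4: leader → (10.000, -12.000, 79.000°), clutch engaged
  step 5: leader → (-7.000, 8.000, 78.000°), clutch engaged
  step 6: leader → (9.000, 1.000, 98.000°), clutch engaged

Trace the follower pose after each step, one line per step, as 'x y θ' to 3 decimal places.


step 0: Δleader=(-21.000, 13.000, 36.000°), disengaged; cmd=(0,0,0) → follower holds at (-29.000, 12.000, 32.000°)
step 1: Δleader=(-6.000, -2.000, 35.000°), engaged; cmd=(-18.500, -3.000, 106.000°) → follower=(-47.500, 9.000, 138.000°)
step 2: Δleader=(22.000, 15.000, -7.000°), disengaged; cmd=(0,0,0) → follower holds at (-47.500, 9.000, 138.000°)
step 3: Δleader=(-12.000, -8.000, 0.000°), engaged; cmd=(-36.500, -12.000, 1.000°) → follower=(-84.000, -3.000, 139.000°)
step 4: Δleader=(23.000, 0.000, 34.000°), engaged; cmd=(68.500, 0.000, 103.000°) → follower=(-15.500, -3.000, 242.000°)
step 5: Δleader=(-17.000, 20.000, -1.000°), engaged; cmd=(-51.500, 30.000, -2.000°) → follower=(-67.000, 27.000, 240.000°)
step 6: Δleader=(16.000, -7.000, 20.000°), engaged; cmd=(47.500, -10.500, 61.000°) → follower=(-19.500, 16.500, 301.000°)

-29.000 12.000 32.000
-47.500 9.000 138.000
-47.500 9.000 138.000
-84.000 -3.000 139.000
-15.500 -3.000 242.000
-67.000 27.000 240.000
-19.500 16.500 301.000


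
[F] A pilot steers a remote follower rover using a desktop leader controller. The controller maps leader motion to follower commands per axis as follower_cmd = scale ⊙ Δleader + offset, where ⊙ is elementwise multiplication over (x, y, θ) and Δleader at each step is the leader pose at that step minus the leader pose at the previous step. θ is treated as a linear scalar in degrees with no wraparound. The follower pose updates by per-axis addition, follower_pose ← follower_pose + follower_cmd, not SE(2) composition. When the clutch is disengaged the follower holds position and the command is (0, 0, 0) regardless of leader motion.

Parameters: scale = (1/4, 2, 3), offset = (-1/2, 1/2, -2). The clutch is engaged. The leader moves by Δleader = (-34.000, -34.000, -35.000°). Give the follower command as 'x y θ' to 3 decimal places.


-9.000 -67.500 -107.000

axis x: 1/4·-34.000 + -1/2 = -9.000
axis y: 2·-34.000 + 1/2 = -67.500
axis θ: 3·-35.000 + -2 = -107.000


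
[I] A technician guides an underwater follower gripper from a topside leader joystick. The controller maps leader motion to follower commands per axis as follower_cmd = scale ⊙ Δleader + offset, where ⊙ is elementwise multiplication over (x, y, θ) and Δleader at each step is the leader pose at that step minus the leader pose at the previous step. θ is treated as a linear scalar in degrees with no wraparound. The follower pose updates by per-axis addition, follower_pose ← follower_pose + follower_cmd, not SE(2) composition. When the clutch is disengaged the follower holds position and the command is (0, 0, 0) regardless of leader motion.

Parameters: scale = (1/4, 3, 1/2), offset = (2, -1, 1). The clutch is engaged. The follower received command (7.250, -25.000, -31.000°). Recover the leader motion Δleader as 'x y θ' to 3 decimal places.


21.000 -8.000 -64.000

axis x: (7.250 − 2) / (1/4) = 21.000
axis y: (-25.000 − -1) / (3) = -8.000
axis θ: (-31.000 − 1) / (1/2) = -64.000


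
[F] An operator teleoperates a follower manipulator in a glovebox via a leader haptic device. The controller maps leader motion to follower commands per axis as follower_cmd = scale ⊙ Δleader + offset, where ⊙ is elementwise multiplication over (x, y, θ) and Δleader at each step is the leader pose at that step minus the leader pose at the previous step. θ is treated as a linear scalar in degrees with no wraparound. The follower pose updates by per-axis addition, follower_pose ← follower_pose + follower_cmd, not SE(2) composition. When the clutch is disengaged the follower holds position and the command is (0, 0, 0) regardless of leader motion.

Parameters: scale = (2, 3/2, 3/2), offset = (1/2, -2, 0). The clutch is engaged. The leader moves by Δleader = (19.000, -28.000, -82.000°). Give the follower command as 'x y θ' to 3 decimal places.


axis x: 2·19.000 + 1/2 = 38.500
axis y: 3/2·-28.000 + -2 = -44.000
axis θ: 3/2·-82.000 + 0 = -123.000

38.500 -44.000 -123.000


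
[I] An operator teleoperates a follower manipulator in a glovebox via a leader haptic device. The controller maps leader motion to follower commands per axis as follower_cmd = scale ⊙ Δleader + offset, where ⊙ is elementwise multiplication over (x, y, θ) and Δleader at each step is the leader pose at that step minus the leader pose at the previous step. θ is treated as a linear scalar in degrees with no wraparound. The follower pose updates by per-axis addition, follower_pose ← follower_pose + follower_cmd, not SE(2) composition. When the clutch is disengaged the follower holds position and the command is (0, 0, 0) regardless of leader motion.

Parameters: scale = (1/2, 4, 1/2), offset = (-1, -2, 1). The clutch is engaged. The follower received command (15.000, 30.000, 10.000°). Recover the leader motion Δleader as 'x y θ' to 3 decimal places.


axis x: (15.000 − -1) / (1/2) = 32.000
axis y: (30.000 − -2) / (4) = 8.000
axis θ: (10.000 − 1) / (1/2) = 18.000

32.000 8.000 18.000


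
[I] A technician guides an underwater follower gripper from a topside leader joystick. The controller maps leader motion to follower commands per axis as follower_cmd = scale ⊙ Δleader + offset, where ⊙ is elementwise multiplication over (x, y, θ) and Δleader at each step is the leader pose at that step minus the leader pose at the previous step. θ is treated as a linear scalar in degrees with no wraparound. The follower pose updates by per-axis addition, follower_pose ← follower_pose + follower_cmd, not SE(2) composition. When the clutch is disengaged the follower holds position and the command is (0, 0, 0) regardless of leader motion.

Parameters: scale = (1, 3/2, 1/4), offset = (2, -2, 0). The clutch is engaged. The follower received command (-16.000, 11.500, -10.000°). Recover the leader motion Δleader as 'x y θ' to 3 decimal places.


-18.000 9.000 -40.000

axis x: (-16.000 − 2) / (1) = -18.000
axis y: (11.500 − -2) / (3/2) = 9.000
axis θ: (-10.000 − 0) / (1/4) = -40.000


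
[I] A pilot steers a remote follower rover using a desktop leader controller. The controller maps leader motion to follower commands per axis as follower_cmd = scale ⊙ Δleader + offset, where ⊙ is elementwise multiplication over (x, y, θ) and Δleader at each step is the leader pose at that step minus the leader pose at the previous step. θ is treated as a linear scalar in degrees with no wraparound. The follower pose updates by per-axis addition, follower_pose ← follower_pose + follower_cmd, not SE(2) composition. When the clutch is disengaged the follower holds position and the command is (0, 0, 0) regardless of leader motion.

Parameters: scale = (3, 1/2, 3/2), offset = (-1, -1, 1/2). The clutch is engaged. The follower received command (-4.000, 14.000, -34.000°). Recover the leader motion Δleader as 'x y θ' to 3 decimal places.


-1.000 30.000 -23.000

axis x: (-4.000 − -1) / (3) = -1.000
axis y: (14.000 − -1) / (1/2) = 30.000
axis θ: (-34.000 − 1/2) / (3/2) = -23.000


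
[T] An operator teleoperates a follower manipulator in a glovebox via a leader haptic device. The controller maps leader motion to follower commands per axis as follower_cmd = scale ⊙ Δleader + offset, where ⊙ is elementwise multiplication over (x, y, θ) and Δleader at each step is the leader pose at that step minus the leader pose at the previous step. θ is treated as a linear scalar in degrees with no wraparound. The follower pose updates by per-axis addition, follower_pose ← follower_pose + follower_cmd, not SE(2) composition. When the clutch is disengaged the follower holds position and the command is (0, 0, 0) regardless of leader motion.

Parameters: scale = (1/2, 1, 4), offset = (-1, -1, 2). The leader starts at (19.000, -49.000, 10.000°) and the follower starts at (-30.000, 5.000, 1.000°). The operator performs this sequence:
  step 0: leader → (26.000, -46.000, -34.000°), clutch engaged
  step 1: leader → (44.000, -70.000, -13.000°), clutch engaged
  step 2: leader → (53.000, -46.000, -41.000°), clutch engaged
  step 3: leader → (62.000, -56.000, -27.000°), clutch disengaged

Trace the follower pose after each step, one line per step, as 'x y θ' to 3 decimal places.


step 0: Δleader=(7.000, 3.000, -44.000°), engaged; cmd=(2.500, 2.000, -174.000°) → follower=(-27.500, 7.000, -173.000°)
step 1: Δleader=(18.000, -24.000, 21.000°), engaged; cmd=(8.000, -25.000, 86.000°) → follower=(-19.500, -18.000, -87.000°)
step 2: Δleader=(9.000, 24.000, -28.000°), engaged; cmd=(3.500, 23.000, -110.000°) → follower=(-16.000, 5.000, -197.000°)
step 3: Δleader=(9.000, -10.000, 14.000°), disengaged; cmd=(0,0,0) → follower holds at (-16.000, 5.000, -197.000°)

-27.500 7.000 -173.000
-19.500 -18.000 -87.000
-16.000 5.000 -197.000
-16.000 5.000 -197.000


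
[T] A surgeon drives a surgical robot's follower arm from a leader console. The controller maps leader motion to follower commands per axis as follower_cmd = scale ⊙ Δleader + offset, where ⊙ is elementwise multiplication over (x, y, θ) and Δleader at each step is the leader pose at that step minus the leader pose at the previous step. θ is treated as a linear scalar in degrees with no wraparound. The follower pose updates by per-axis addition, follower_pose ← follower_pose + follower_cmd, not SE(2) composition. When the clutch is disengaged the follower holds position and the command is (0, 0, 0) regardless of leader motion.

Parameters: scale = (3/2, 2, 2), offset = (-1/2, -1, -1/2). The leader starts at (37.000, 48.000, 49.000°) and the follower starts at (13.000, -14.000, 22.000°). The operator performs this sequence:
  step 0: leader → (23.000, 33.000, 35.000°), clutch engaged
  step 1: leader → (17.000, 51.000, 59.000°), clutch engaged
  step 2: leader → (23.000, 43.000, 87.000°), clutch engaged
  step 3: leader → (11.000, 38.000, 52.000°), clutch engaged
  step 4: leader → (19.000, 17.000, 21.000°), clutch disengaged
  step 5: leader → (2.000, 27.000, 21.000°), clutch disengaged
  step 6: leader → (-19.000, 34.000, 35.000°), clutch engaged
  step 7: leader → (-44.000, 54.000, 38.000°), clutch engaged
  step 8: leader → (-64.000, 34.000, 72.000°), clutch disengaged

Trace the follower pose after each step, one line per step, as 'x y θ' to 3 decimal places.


step 0: Δleader=(-14.000, -15.000, -14.000°), engaged; cmd=(-21.500, -31.000, -28.500°) → follower=(-8.500, -45.000, -6.500°)
step 1: Δleader=(-6.000, 18.000, 24.000°), engaged; cmd=(-9.500, 35.000, 47.500°) → follower=(-18.000, -10.000, 41.000°)
step 2: Δleader=(6.000, -8.000, 28.000°), engaged; cmd=(8.500, -17.000, 55.500°) → follower=(-9.500, -27.000, 96.500°)
step 3: Δleader=(-12.000, -5.000, -35.000°), engaged; cmd=(-18.500, -11.000, -70.500°) → follower=(-28.000, -38.000, 26.000°)
step 4: Δleader=(8.000, -21.000, -31.000°), disengaged; cmd=(0,0,0) → follower holds at (-28.000, -38.000, 26.000°)
step 5: Δleader=(-17.000, 10.000, 0.000°), disengaged; cmd=(0,0,0) → follower holds at (-28.000, -38.000, 26.000°)
step 6: Δleader=(-21.000, 7.000, 14.000°), engaged; cmd=(-32.000, 13.000, 27.500°) → follower=(-60.000, -25.000, 53.500°)
step 7: Δleader=(-25.000, 20.000, 3.000°), engaged; cmd=(-38.000, 39.000, 5.500°) → follower=(-98.000, 14.000, 59.000°)
step 8: Δleader=(-20.000, -20.000, 34.000°), disengaged; cmd=(0,0,0) → follower holds at (-98.000, 14.000, 59.000°)

-8.500 -45.000 -6.500
-18.000 -10.000 41.000
-9.500 -27.000 96.500
-28.000 -38.000 26.000
-28.000 -38.000 26.000
-28.000 -38.000 26.000
-60.000 -25.000 53.500
-98.000 14.000 59.000
-98.000 14.000 59.000


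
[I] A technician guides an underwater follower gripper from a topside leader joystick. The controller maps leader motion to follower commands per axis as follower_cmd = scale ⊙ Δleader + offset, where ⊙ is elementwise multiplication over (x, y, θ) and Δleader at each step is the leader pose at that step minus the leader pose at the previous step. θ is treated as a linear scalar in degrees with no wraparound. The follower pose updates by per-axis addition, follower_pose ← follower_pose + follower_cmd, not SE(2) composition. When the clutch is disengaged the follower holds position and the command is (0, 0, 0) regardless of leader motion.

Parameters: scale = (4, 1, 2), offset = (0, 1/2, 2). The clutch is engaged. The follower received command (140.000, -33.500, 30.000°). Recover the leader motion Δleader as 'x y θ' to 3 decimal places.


35.000 -34.000 14.000

axis x: (140.000 − 0) / (4) = 35.000
axis y: (-33.500 − 1/2) / (1) = -34.000
axis θ: (30.000 − 2) / (2) = 14.000


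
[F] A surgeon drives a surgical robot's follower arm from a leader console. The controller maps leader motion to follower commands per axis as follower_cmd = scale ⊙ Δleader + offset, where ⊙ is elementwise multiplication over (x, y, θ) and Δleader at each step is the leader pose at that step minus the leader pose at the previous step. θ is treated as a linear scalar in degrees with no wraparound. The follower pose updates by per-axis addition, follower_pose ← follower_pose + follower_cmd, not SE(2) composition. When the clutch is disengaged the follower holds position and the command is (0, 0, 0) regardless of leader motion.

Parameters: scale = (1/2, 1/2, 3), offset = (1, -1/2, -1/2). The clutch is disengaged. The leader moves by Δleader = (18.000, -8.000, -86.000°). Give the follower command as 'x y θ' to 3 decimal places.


clutch disengaged → follower holds; cmd = (0, 0, 0)

0.000 0.000 0.000


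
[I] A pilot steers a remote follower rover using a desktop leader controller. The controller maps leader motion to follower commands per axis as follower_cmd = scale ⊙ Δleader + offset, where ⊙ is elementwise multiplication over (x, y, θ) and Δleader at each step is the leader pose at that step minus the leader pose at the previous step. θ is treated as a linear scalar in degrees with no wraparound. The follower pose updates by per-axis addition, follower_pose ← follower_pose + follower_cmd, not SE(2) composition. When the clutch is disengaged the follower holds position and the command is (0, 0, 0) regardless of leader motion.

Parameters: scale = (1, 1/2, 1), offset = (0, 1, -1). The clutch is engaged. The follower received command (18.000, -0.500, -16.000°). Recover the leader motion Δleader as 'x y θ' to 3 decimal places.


18.000 -3.000 -15.000

axis x: (18.000 − 0) / (1) = 18.000
axis y: (-0.500 − 1) / (1/2) = -3.000
axis θ: (-16.000 − -1) / (1) = -15.000


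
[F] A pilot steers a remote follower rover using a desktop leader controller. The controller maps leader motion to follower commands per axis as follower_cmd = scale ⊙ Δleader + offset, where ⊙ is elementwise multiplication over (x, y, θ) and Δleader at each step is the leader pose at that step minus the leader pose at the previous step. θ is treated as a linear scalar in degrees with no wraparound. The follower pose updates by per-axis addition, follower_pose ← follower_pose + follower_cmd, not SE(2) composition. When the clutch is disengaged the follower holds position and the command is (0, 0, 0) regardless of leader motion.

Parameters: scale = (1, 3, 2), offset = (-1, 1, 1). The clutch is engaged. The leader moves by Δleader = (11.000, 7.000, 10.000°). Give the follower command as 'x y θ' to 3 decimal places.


axis x: 1·11.000 + -1 = 10.000
axis y: 3·7.000 + 1 = 22.000
axis θ: 2·10.000 + 1 = 21.000

10.000 22.000 21.000


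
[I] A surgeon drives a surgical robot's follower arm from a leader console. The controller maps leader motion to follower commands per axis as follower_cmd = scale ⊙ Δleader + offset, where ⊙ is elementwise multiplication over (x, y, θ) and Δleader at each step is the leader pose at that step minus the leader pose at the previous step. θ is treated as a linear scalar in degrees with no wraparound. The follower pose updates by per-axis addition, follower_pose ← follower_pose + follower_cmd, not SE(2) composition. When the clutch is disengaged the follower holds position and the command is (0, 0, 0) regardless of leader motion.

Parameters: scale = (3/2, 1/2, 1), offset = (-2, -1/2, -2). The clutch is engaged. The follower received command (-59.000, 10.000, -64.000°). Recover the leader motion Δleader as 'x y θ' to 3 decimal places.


axis x: (-59.000 − -2) / (3/2) = -38.000
axis y: (10.000 − -1/2) / (1/2) = 21.000
axis θ: (-64.000 − -2) / (1) = -62.000

-38.000 21.000 -62.000


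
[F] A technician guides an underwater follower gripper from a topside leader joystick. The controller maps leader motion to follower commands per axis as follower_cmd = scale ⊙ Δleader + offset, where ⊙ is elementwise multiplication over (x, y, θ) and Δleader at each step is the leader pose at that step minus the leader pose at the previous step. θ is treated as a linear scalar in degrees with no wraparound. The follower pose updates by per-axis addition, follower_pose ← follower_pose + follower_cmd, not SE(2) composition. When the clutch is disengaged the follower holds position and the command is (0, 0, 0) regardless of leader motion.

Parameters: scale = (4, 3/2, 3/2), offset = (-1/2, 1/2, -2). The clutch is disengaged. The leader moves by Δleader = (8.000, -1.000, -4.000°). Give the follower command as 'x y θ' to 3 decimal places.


0.000 0.000 0.000

clutch disengaged → follower holds; cmd = (0, 0, 0)


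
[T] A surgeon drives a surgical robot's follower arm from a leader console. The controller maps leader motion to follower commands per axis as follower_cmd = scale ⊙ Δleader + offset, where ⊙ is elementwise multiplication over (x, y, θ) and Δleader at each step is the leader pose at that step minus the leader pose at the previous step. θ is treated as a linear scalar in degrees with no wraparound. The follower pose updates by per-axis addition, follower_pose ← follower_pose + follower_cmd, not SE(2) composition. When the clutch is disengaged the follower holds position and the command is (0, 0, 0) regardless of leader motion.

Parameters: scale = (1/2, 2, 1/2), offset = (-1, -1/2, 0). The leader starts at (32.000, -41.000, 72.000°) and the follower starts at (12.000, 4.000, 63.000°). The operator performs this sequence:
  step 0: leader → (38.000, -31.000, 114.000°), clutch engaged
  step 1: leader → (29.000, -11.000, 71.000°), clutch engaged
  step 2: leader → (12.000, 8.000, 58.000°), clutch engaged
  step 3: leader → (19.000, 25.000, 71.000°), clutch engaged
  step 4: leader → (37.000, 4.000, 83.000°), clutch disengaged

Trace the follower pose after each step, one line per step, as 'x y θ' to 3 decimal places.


step 0: Δleader=(6.000, 10.000, 42.000°), engaged; cmd=(2.000, 19.500, 21.000°) → follower=(14.000, 23.500, 84.000°)
step 1: Δleader=(-9.000, 20.000, -43.000°), engaged; cmd=(-5.500, 39.500, -21.500°) → follower=(8.500, 63.000, 62.500°)
step 2: Δleader=(-17.000, 19.000, -13.000°), engaged; cmd=(-9.500, 37.500, -6.500°) → follower=(-1.000, 100.500, 56.000°)
step 3: Δleader=(7.000, 17.000, 13.000°), engaged; cmd=(2.500, 33.500, 6.500°) → follower=(1.500, 134.000, 62.500°)
step 4: Δleader=(18.000, -21.000, 12.000°), disengaged; cmd=(0,0,0) → follower holds at (1.500, 134.000, 62.500°)

14.000 23.500 84.000
8.500 63.000 62.500
-1.000 100.500 56.000
1.500 134.000 62.500
1.500 134.000 62.500


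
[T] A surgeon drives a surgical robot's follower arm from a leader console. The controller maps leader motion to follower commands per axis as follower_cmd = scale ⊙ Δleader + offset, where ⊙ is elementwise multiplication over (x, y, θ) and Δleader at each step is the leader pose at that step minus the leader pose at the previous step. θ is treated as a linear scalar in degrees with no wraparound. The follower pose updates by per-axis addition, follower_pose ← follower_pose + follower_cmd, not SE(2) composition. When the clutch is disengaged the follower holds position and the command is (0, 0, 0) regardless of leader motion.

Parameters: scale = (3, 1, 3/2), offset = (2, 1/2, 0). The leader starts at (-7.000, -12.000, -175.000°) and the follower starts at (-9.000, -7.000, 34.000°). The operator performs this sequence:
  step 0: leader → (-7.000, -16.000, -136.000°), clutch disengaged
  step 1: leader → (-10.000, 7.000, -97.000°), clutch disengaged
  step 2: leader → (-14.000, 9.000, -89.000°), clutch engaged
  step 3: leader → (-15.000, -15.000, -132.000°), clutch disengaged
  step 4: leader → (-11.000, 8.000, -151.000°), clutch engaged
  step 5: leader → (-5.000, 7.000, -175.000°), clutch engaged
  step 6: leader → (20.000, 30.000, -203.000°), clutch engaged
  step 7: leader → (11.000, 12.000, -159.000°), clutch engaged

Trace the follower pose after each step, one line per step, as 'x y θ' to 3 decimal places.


-9.000 -7.000 34.000
-9.000 -7.000 34.000
-19.000 -4.500 46.000
-19.000 -4.500 46.000
-5.000 19.000 17.500
15.000 18.500 -18.500
92.000 42.000 -60.500
67.000 24.500 5.500

step 0: Δleader=(0.000, -4.000, 39.000°), disengaged; cmd=(0,0,0) → follower holds at (-9.000, -7.000, 34.000°)
step 1: Δleader=(-3.000, 23.000, 39.000°), disengaged; cmd=(0,0,0) → follower holds at (-9.000, -7.000, 34.000°)
step 2: Δleader=(-4.000, 2.000, 8.000°), engaged; cmd=(-10.000, 2.500, 12.000°) → follower=(-19.000, -4.500, 46.000°)
step 3: Δleader=(-1.000, -24.000, -43.000°), disengaged; cmd=(0,0,0) → follower holds at (-19.000, -4.500, 46.000°)
step 4: Δleader=(4.000, 23.000, -19.000°), engaged; cmd=(14.000, 23.500, -28.500°) → follower=(-5.000, 19.000, 17.500°)
step 5: Δleader=(6.000, -1.000, -24.000°), engaged; cmd=(20.000, -0.500, -36.000°) → follower=(15.000, 18.500, -18.500°)
step 6: Δleader=(25.000, 23.000, -28.000°), engaged; cmd=(77.000, 23.500, -42.000°) → follower=(92.000, 42.000, -60.500°)
step 7: Δleader=(-9.000, -18.000, 44.000°), engaged; cmd=(-25.000, -17.500, 66.000°) → follower=(67.000, 24.500, 5.500°)
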